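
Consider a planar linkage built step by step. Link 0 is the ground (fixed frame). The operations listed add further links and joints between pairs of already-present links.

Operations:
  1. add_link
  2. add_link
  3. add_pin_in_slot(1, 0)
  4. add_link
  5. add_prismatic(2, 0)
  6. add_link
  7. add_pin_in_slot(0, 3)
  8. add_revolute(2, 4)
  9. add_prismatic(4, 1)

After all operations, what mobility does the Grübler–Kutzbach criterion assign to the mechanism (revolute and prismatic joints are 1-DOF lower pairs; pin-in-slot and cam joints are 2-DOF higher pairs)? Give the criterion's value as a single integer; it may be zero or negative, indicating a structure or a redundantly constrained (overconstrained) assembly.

M = 4

link 0 = ground. State L|J1|J2 = 1|0|0
+link1  2|0|0
+link2  3|0|0
PS(1,0) f=2→J2  3|0|1
+link3  4|0|1
P(2,0) f=1→J1  4|1|1
+link4  5|1|1
PS(0,3) f=2→J2  5|1|2
R(2,4) f=1→J1  5|2|2
P(4,1) f=1→J1  5|3|2
M = 3(5−1)−2·3−2 = 12−6−2 = 4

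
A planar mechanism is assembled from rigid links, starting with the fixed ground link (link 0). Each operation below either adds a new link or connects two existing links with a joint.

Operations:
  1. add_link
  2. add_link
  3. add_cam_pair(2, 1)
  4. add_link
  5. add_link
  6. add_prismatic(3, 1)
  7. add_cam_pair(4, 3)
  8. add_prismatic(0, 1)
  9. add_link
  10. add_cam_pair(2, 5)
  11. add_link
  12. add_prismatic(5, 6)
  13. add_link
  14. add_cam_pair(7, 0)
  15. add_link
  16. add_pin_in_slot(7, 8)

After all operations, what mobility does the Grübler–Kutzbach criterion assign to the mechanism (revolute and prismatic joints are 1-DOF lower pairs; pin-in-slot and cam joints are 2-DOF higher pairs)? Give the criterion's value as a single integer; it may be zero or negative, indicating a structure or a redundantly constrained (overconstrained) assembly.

M = 13

(L,J1,J2)=(1,0,0); link0 fixed
link1: (2,0,0)
link2: (3,0,0)
C 2-1 [J2]: (3,0,1)
link3: (4,0,1)
link4: (5,0,1)
P 3-1 [J1]: (5,1,1)
C 4-3 [J2]: (5,1,2)
P 0-1 [J1]: (5,2,2)
link5: (6,2,2)
C 2-5 [J2]: (6,2,3)
link6: (7,2,3)
P 5-6 [J1]: (7,3,3)
link7: (8,3,3)
C 7-0 [J2]: (8,3,4)
link8: (9,3,4)
PS 7-8 [J2]: (9,3,5)
Grübler: 3·8 − 2·3 − 5 = 13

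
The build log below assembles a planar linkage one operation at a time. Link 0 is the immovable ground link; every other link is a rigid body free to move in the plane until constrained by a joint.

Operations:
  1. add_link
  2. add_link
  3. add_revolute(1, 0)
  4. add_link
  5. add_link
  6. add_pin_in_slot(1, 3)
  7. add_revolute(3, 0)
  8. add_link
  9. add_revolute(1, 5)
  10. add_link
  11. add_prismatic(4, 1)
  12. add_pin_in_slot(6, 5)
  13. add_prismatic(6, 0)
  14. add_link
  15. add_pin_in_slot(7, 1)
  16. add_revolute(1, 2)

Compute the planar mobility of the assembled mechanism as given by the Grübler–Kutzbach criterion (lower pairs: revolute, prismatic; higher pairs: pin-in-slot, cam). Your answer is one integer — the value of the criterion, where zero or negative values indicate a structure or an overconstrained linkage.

M = 6

L=1 J1=0 J2=0
add link → L=2 J1=0 J2=0
add link → L=3 J1=0 J2=0
R@1,0 dof=1 J1 → L=3 J1=1 J2=0
add link → L=4 J1=1 J2=0
add link → L=5 J1=1 J2=0
PS@1,3 dof=2 J2 → L=5 J1=1 J2=1
R@3,0 dof=1 J1 → L=5 J1=2 J2=1
add link → L=6 J1=2 J2=1
R@1,5 dof=1 J1 → L=6 J1=3 J2=1
add link → L=7 J1=3 J2=1
P@4,1 dof=1 J1 → L=7 J1=4 J2=1
PS@6,5 dof=2 J2 → L=7 J1=4 J2=2
P@6,0 dof=1 J1 → L=7 J1=5 J2=2
add link → L=8 J1=5 J2=2
PS@7,1 dof=2 J2 → L=8 J1=5 J2=3
R@1,2 dof=1 J1 → L=8 J1=6 J2=3
M=3(L−1)−2J1−J2=3·7−2·6−3=6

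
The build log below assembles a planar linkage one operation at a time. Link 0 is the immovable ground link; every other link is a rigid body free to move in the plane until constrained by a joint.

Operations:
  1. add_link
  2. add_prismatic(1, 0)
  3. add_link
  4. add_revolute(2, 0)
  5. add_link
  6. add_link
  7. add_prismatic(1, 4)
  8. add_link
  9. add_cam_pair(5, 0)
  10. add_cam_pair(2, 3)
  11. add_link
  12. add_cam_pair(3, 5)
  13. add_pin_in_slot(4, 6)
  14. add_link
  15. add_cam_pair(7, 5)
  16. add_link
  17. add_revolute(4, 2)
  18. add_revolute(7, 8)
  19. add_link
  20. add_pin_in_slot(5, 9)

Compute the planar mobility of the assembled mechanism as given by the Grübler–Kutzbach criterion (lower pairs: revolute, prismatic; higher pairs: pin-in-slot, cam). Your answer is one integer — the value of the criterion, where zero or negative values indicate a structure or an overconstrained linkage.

M = 11

ground; <1,0,0>
#1 <2,0,0>
P:1↔0 J1 <2,1,0>
#2 <3,1,0>
R:2↔0 J1 <3,2,0>
#3 <4,2,0>
#4 <5,2,0>
P:1↔4 J1 <5,3,0>
#5 <6,3,0>
C:5↔0 J2 <6,3,1>
C:2↔3 J2 <6,3,2>
#6 <7,3,2>
C:3↔5 J2 <7,3,3>
PS:4↔6 J2 <7,3,4>
#7 <8,3,4>
C:7↔5 J2 <8,3,5>
#8 <9,3,5>
R:4↔2 J1 <9,4,5>
R:7↔8 J1 <9,5,5>
#9 <10,5,5>
PS:5↔9 J2 <10,5,6>
3×9 − 2×5 − 1×6 = 11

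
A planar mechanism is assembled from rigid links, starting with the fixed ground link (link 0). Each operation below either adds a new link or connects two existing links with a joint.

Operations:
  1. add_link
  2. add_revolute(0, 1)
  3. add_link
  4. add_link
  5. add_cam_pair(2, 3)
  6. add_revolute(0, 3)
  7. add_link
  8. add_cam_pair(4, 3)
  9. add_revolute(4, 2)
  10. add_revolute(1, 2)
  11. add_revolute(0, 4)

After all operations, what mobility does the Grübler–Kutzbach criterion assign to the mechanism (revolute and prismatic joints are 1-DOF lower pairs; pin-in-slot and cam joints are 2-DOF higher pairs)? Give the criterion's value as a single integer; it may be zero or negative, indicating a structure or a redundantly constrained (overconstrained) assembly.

[1;0;0] (link 0 is ground)
L+ [2;0;0]
R(0,1)∈J1 [2;1;0]
L+ [3;1;0]
L+ [4;1;0]
C(2,3)∈J2 [4;1;1]
R(0,3)∈J1 [4;2;1]
L+ [5;2;1]
C(4,3)∈J2 [5;2;2]
R(4,2)∈J1 [5;3;2]
R(1,2)∈J1 [5;4;2]
R(0,4)∈J1 [5;5;2]
mobility = 12 − 10 − 2 = 0

M = 0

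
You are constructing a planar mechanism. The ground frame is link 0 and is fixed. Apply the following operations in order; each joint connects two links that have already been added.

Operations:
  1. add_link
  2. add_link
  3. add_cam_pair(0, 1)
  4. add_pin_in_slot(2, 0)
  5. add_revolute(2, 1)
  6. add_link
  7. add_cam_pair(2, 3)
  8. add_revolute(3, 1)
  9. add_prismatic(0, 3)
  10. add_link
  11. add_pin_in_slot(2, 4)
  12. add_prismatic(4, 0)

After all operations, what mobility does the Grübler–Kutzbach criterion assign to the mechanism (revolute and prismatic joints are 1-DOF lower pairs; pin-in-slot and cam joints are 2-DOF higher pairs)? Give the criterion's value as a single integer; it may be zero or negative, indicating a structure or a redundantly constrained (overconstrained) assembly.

M = 0

(L,J1,J2)=(1,0,0); link0 fixed
link1: (2,0,0)
link2: (3,0,0)
C 0-1 [J2]: (3,0,1)
PS 2-0 [J2]: (3,0,2)
R 2-1 [J1]: (3,1,2)
link3: (4,1,2)
C 2-3 [J2]: (4,1,3)
R 3-1 [J1]: (4,2,3)
P 0-3 [J1]: (4,3,3)
link4: (5,3,3)
PS 2-4 [J2]: (5,3,4)
P 4-0 [J1]: (5,4,4)
Grübler: 3·4 − 2·4 − 4 = 0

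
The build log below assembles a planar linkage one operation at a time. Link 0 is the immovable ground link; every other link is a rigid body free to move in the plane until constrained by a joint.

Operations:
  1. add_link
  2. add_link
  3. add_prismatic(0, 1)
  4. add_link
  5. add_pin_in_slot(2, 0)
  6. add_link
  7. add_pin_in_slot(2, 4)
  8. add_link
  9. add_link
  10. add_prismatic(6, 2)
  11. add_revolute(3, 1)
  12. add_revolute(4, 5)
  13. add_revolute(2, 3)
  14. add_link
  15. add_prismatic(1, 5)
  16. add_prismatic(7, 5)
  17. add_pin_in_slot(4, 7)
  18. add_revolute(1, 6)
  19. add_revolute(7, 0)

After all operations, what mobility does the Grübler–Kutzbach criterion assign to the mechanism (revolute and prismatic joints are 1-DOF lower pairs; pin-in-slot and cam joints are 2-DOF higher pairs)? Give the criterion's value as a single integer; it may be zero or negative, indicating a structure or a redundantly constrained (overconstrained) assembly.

M = 0

link 0 = ground. State L|J1|J2 = 1|0|0
+link1  2|0|0
+link2  3|0|0
P(0,1) f=1→J1  3|1|0
+link3  4|1|0
PS(2,0) f=2→J2  4|1|1
+link4  5|1|1
PS(2,4) f=2→J2  5|1|2
+link5  6|1|2
+link6  7|1|2
P(6,2) f=1→J1  7|2|2
R(3,1) f=1→J1  7|3|2
R(4,5) f=1→J1  7|4|2
R(2,3) f=1→J1  7|5|2
+link7  8|5|2
P(1,5) f=1→J1  8|6|2
P(7,5) f=1→J1  8|7|2
PS(4,7) f=2→J2  8|7|3
R(1,6) f=1→J1  8|8|3
R(7,0) f=1→J1  8|9|3
M = 3(8−1)−2·9−3 = 21−18−3 = 0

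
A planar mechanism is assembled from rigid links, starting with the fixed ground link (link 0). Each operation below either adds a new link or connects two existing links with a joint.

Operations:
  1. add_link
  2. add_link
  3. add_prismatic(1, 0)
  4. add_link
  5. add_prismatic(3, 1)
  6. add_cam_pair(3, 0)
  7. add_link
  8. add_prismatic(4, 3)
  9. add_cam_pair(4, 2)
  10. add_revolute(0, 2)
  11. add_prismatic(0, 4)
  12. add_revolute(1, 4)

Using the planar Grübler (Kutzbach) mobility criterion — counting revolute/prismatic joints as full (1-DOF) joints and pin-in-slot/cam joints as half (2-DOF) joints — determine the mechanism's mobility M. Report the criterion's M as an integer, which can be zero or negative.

M = -2

(L,J1,J2)=(1,0,0); link0 fixed
link1: (2,0,0)
link2: (3,0,0)
P 1-0 [J1]: (3,1,0)
link3: (4,1,0)
P 3-1 [J1]: (4,2,0)
C 3-0 [J2]: (4,2,1)
link4: (5,2,1)
P 4-3 [J1]: (5,3,1)
C 4-2 [J2]: (5,3,2)
R 0-2 [J1]: (5,4,2)
P 0-4 [J1]: (5,5,2)
R 1-4 [J1]: (5,6,2)
Grübler: 3·4 − 2·6 − 2 = -2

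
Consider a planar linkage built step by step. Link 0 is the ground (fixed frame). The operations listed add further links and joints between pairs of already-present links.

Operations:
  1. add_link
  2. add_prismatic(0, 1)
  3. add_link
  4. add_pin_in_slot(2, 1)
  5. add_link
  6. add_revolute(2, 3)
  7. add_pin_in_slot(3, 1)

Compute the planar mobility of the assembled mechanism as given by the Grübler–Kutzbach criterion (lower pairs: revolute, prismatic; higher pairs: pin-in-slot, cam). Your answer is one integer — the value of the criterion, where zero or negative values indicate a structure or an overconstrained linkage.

M = 3

ground; <1,0,0>
#1 <2,0,0>
P:0↔1 J1 <2,1,0>
#2 <3,1,0>
PS:2↔1 J2 <3,1,1>
#3 <4,1,1>
R:2↔3 J1 <4,2,1>
PS:3↔1 J2 <4,2,2>
3×3 − 2×2 − 1×2 = 3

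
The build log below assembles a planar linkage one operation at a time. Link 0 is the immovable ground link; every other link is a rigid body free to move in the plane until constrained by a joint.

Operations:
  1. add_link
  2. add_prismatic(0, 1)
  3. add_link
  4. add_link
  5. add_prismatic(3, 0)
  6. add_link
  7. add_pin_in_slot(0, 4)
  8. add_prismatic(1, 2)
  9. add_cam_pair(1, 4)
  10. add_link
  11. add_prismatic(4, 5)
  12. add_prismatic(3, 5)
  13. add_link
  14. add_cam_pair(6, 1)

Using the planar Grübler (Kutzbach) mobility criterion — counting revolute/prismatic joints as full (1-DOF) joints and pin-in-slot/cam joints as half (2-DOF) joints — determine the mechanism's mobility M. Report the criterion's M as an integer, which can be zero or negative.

M = 5

ground; <1,0,0>
#1 <2,0,0>
P:0↔1 J1 <2,1,0>
#2 <3,1,0>
#3 <4,1,0>
P:3↔0 J1 <4,2,0>
#4 <5,2,0>
PS:0↔4 J2 <5,2,1>
P:1↔2 J1 <5,3,1>
C:1↔4 J2 <5,3,2>
#5 <6,3,2>
P:4↔5 J1 <6,4,2>
P:3↔5 J1 <6,5,2>
#6 <7,5,2>
C:6↔1 J2 <7,5,3>
3×6 − 2×5 − 1×3 = 5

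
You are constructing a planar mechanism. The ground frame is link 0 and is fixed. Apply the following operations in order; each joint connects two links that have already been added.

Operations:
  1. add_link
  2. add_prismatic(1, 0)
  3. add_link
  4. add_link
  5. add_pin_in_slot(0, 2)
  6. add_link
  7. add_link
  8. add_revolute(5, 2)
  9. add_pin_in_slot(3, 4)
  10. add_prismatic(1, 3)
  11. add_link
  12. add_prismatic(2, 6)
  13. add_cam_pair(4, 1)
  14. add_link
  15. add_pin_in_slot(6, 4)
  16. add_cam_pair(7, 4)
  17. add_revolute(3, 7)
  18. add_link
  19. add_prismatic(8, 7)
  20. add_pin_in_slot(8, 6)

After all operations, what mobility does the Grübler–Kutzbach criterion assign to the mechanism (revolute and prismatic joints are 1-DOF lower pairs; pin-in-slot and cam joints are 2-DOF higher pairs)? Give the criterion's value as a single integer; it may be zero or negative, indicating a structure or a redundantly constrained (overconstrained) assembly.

(L,J1,J2)=(1,0,0); link0 fixed
link1: (2,0,0)
P 1-0 [J1]: (2,1,0)
link2: (3,1,0)
link3: (4,1,0)
PS 0-2 [J2]: (4,1,1)
link4: (5,1,1)
link5: (6,1,1)
R 5-2 [J1]: (6,2,1)
PS 3-4 [J2]: (6,2,2)
P 1-3 [J1]: (6,3,2)
link6: (7,3,2)
P 2-6 [J1]: (7,4,2)
C 4-1 [J2]: (7,4,3)
link7: (8,4,3)
PS 6-4 [J2]: (8,4,4)
C 7-4 [J2]: (8,4,5)
R 3-7 [J1]: (8,5,5)
link8: (9,5,5)
P 8-7 [J1]: (9,6,5)
PS 8-6 [J2]: (9,6,6)
Grübler: 3·8 − 2·6 − 6 = 6

M = 6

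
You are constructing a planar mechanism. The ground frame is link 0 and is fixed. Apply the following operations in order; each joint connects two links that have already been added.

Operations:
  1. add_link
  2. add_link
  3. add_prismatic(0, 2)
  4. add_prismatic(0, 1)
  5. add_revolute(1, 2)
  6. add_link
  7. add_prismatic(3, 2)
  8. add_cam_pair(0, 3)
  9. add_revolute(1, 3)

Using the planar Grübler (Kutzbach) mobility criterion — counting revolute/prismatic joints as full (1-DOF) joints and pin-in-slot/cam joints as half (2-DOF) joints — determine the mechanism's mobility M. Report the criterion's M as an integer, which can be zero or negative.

ground; <1,0,0>
#1 <2,0,0>
#2 <3,0,0>
P:0↔2 J1 <3,1,0>
P:0↔1 J1 <3,2,0>
R:1↔2 J1 <3,3,0>
#3 <4,3,0>
P:3↔2 J1 <4,4,0>
C:0↔3 J2 <4,4,1>
R:1↔3 J1 <4,5,1>
3×3 − 2×5 − 1×1 = -2

M = -2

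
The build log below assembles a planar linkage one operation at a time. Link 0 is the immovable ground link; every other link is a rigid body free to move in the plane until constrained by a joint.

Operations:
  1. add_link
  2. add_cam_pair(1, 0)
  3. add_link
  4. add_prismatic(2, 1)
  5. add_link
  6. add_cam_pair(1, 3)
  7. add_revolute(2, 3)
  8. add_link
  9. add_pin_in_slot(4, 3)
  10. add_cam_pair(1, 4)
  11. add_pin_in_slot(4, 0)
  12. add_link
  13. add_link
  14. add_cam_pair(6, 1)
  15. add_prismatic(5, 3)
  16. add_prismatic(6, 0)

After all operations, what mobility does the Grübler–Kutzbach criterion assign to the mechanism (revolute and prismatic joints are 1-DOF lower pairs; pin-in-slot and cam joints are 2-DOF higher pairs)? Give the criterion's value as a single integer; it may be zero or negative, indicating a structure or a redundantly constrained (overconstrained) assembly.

M = 4

L=1 J1=0 J2=0
add link → L=2 J1=0 J2=0
C@1,0 dof=2 J2 → L=2 J1=0 J2=1
add link → L=3 J1=0 J2=1
P@2,1 dof=1 J1 → L=3 J1=1 J2=1
add link → L=4 J1=1 J2=1
C@1,3 dof=2 J2 → L=4 J1=1 J2=2
R@2,3 dof=1 J1 → L=4 J1=2 J2=2
add link → L=5 J1=2 J2=2
PS@4,3 dof=2 J2 → L=5 J1=2 J2=3
C@1,4 dof=2 J2 → L=5 J1=2 J2=4
PS@4,0 dof=2 J2 → L=5 J1=2 J2=5
add link → L=6 J1=2 J2=5
add link → L=7 J1=2 J2=5
C@6,1 dof=2 J2 → L=7 J1=2 J2=6
P@5,3 dof=1 J1 → L=7 J1=3 J2=6
P@6,0 dof=1 J1 → L=7 J1=4 J2=6
M=3(L−1)−2J1−J2=3·6−2·4−6=4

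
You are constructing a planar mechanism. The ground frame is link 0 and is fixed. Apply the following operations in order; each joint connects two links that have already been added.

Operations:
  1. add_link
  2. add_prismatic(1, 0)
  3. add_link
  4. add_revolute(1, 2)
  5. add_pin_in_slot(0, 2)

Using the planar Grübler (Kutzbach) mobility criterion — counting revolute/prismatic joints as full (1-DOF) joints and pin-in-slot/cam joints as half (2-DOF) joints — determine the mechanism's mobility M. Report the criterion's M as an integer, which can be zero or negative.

M = 1

link 0 = ground. State L|J1|J2 = 1|0|0
+link1  2|0|0
P(1,0) f=1→J1  2|1|0
+link2  3|1|0
R(1,2) f=1→J1  3|2|0
PS(0,2) f=2→J2  3|2|1
M = 3(3−1)−2·2−1 = 6−4−1 = 1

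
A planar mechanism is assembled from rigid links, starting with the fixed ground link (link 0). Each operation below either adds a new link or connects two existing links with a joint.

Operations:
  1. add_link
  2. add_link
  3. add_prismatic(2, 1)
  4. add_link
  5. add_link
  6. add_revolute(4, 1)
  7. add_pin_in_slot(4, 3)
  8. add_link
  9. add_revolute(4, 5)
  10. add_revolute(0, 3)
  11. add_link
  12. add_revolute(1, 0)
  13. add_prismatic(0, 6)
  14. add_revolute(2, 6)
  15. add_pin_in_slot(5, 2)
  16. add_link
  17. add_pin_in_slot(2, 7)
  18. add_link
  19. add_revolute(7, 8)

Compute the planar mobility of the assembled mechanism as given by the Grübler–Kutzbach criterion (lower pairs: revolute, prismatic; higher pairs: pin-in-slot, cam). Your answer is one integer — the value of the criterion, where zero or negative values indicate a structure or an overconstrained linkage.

L=1 J1=0 J2=0
add link → L=2 J1=0 J2=0
add link → L=3 J1=0 J2=0
P@2,1 dof=1 J1 → L=3 J1=1 J2=0
add link → L=4 J1=1 J2=0
add link → L=5 J1=1 J2=0
R@4,1 dof=1 J1 → L=5 J1=2 J2=0
PS@4,3 dof=2 J2 → L=5 J1=2 J2=1
add link → L=6 J1=2 J2=1
R@4,5 dof=1 J1 → L=6 J1=3 J2=1
R@0,3 dof=1 J1 → L=6 J1=4 J2=1
add link → L=7 J1=4 J2=1
R@1,0 dof=1 J1 → L=7 J1=5 J2=1
P@0,6 dof=1 J1 → L=7 J1=6 J2=1
R@2,6 dof=1 J1 → L=7 J1=7 J2=1
PS@5,2 dof=2 J2 → L=7 J1=7 J2=2
add link → L=8 J1=7 J2=2
PS@2,7 dof=2 J2 → L=8 J1=7 J2=3
add link → L=9 J1=7 J2=3
R@7,8 dof=1 J1 → L=9 J1=8 J2=3
M=3(L−1)−2J1−J2=3·8−2·8−3=5

M = 5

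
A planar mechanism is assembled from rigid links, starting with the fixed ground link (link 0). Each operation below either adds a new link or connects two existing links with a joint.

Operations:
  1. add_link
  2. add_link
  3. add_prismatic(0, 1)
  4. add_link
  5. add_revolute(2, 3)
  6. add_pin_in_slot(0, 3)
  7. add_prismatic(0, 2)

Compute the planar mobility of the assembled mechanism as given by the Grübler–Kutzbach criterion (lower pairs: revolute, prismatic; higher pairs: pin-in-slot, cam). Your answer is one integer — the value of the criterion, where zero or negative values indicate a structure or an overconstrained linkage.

ground; <1,0,0>
#1 <2,0,0>
#2 <3,0,0>
P:0↔1 J1 <3,1,0>
#3 <4,1,0>
R:2↔3 J1 <4,2,0>
PS:0↔3 J2 <4,2,1>
P:0↔2 J1 <4,3,1>
3×3 − 2×3 − 1×1 = 2

M = 2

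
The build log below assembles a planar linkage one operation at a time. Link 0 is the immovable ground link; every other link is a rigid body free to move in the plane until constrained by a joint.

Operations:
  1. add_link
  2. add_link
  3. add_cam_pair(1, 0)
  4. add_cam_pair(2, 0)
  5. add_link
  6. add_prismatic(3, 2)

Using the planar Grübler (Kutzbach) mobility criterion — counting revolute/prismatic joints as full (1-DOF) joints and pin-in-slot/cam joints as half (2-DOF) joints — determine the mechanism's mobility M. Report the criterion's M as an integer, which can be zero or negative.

L=1 J1=0 J2=0
add link → L=2 J1=0 J2=0
add link → L=3 J1=0 J2=0
C@1,0 dof=2 J2 → L=3 J1=0 J2=1
C@2,0 dof=2 J2 → L=3 J1=0 J2=2
add link → L=4 J1=0 J2=2
P@3,2 dof=1 J1 → L=4 J1=1 J2=2
M=3(L−1)−2J1−J2=3·3−2·1−2=5

M = 5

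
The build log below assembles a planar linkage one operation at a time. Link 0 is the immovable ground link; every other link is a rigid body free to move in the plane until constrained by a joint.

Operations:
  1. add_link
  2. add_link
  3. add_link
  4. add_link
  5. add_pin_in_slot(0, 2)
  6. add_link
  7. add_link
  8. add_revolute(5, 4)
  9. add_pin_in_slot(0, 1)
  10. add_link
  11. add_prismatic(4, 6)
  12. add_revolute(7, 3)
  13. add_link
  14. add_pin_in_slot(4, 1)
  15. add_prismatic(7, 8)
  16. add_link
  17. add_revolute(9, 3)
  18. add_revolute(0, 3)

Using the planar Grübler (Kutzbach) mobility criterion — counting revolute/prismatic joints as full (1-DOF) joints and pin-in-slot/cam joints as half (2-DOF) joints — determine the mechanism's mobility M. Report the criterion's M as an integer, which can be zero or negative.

[1;0;0] (link 0 is ground)
L+ [2;0;0]
L+ [3;0;0]
L+ [4;0;0]
L+ [5;0;0]
PS(0,2)∈J2 [5;0;1]
L+ [6;0;1]
L+ [7;0;1]
R(5,4)∈J1 [7;1;1]
PS(0,1)∈J2 [7;1;2]
L+ [8;1;2]
P(4,6)∈J1 [8;2;2]
R(7,3)∈J1 [8;3;2]
L+ [9;3;2]
PS(4,1)∈J2 [9;3;3]
P(7,8)∈J1 [9;4;3]
L+ [10;4;3]
R(9,3)∈J1 [10;5;3]
R(0,3)∈J1 [10;6;3]
mobility = 27 − 12 − 3 = 12

M = 12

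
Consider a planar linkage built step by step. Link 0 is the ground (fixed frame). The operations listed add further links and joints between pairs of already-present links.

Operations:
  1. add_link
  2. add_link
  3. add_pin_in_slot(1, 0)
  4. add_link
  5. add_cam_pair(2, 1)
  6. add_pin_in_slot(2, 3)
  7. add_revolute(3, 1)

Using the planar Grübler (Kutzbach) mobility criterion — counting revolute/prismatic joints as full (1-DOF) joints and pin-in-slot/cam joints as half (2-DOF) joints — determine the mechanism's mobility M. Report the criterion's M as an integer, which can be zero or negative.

M = 4

(L,J1,J2)=(1,0,0); link0 fixed
link1: (2,0,0)
link2: (3,0,0)
PS 1-0 [J2]: (3,0,1)
link3: (4,0,1)
C 2-1 [J2]: (4,0,2)
PS 2-3 [J2]: (4,0,3)
R 3-1 [J1]: (4,1,3)
Grübler: 3·3 − 2·1 − 3 = 4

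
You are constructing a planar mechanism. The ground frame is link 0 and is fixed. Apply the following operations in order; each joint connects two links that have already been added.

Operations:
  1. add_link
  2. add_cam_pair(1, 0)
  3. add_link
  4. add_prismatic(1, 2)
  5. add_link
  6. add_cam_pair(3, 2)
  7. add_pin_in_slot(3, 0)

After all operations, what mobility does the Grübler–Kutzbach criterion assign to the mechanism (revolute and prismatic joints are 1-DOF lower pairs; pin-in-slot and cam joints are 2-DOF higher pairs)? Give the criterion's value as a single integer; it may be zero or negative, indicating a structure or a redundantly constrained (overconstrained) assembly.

M = 4

(L,J1,J2)=(1,0,0); link0 fixed
link1: (2,0,0)
C 1-0 [J2]: (2,0,1)
link2: (3,0,1)
P 1-2 [J1]: (3,1,1)
link3: (4,1,1)
C 3-2 [J2]: (4,1,2)
PS 3-0 [J2]: (4,1,3)
Grübler: 3·3 − 2·1 − 3 = 4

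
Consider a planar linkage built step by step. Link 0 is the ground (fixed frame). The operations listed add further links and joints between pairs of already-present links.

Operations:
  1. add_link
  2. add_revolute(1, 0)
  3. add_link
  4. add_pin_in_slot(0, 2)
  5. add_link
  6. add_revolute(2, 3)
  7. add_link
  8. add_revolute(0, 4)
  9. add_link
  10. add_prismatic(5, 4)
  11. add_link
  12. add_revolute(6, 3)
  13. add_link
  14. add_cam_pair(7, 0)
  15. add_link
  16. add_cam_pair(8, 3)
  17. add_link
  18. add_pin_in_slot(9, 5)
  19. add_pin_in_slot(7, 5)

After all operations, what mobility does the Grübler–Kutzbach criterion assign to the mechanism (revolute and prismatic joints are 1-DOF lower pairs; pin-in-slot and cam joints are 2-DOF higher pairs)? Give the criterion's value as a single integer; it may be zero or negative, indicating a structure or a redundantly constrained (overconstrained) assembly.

M = 12

(L,J1,J2)=(1,0,0); link0 fixed
link1: (2,0,0)
R 1-0 [J1]: (2,1,0)
link2: (3,1,0)
PS 0-2 [J2]: (3,1,1)
link3: (4,1,1)
R 2-3 [J1]: (4,2,1)
link4: (5,2,1)
R 0-4 [J1]: (5,3,1)
link5: (6,3,1)
P 5-4 [J1]: (6,4,1)
link6: (7,4,1)
R 6-3 [J1]: (7,5,1)
link7: (8,5,1)
C 7-0 [J2]: (8,5,2)
link8: (9,5,2)
C 8-3 [J2]: (9,5,3)
link9: (10,5,3)
PS 9-5 [J2]: (10,5,4)
PS 7-5 [J2]: (10,5,5)
Grübler: 3·9 − 2·5 − 5 = 12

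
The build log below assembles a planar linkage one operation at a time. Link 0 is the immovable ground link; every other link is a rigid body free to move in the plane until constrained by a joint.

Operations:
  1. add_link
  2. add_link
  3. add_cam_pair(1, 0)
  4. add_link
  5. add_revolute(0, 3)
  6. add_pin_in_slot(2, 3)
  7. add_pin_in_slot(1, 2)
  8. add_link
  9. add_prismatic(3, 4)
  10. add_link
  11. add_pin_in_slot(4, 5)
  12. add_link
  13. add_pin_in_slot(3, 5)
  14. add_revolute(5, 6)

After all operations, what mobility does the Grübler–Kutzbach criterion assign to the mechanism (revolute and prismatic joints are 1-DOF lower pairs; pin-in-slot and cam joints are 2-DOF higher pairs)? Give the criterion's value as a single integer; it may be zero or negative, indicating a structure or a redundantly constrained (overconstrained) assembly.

ground; <1,0,0>
#1 <2,0,0>
#2 <3,0,0>
C:1↔0 J2 <3,0,1>
#3 <4,0,1>
R:0↔3 J1 <4,1,1>
PS:2↔3 J2 <4,1,2>
PS:1↔2 J2 <4,1,3>
#4 <5,1,3>
P:3↔4 J1 <5,2,3>
#5 <6,2,3>
PS:4↔5 J2 <6,2,4>
#6 <7,2,4>
PS:3↔5 J2 <7,2,5>
R:5↔6 J1 <7,3,5>
3×6 − 2×3 − 1×5 = 7

M = 7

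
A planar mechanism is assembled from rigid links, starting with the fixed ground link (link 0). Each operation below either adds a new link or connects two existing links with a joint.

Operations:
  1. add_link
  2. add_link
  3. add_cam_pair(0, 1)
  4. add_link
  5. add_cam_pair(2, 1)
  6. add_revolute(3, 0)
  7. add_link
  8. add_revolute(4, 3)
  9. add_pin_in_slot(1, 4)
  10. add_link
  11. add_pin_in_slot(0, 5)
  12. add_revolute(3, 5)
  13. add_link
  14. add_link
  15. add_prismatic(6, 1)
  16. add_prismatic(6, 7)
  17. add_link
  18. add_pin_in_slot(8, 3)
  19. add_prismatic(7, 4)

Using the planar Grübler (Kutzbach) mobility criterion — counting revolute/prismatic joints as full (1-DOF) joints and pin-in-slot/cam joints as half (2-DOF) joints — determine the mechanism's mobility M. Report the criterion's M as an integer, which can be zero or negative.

[1;0;0] (link 0 is ground)
L+ [2;0;0]
L+ [3;0;0]
C(0,1)∈J2 [3;0;1]
L+ [4;0;1]
C(2,1)∈J2 [4;0;2]
R(3,0)∈J1 [4;1;2]
L+ [5;1;2]
R(4,3)∈J1 [5;2;2]
PS(1,4)∈J2 [5;2;3]
L+ [6;2;3]
PS(0,5)∈J2 [6;2;4]
R(3,5)∈J1 [6;3;4]
L+ [7;3;4]
L+ [8;3;4]
P(6,1)∈J1 [8;4;4]
P(6,7)∈J1 [8;5;4]
L+ [9;5;4]
PS(8,3)∈J2 [9;5;5]
P(7,4)∈J1 [9;6;5]
mobility = 24 − 12 − 5 = 7

M = 7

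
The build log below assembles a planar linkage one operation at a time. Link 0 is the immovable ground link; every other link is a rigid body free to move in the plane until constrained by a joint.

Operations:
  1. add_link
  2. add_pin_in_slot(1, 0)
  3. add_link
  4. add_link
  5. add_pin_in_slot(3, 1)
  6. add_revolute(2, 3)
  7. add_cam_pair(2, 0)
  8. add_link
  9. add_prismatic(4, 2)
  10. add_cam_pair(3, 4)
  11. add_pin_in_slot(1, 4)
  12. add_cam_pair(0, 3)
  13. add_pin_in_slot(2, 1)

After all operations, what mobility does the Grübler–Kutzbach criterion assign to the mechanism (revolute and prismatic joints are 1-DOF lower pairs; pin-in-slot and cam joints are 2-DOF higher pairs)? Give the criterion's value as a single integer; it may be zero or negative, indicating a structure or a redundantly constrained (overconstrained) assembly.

M = 1

[1;0;0] (link 0 is ground)
L+ [2;0;0]
PS(1,0)∈J2 [2;0;1]
L+ [3;0;1]
L+ [4;0;1]
PS(3,1)∈J2 [4;0;2]
R(2,3)∈J1 [4;1;2]
C(2,0)∈J2 [4;1;3]
L+ [5;1;3]
P(4,2)∈J1 [5;2;3]
C(3,4)∈J2 [5;2;4]
PS(1,4)∈J2 [5;2;5]
C(0,3)∈J2 [5;2;6]
PS(2,1)∈J2 [5;2;7]
mobility = 12 − 4 − 7 = 1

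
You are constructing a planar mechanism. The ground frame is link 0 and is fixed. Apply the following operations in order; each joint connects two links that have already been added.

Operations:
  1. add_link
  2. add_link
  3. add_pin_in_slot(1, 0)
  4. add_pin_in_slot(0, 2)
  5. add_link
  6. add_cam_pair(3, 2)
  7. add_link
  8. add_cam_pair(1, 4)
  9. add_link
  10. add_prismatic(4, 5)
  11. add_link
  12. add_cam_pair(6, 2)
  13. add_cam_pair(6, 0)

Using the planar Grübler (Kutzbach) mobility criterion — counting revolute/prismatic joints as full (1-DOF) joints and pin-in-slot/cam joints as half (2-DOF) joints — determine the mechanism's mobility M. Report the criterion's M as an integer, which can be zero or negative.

[1;0;0] (link 0 is ground)
L+ [2;0;0]
L+ [3;0;0]
PS(1,0)∈J2 [3;0;1]
PS(0,2)∈J2 [3;0;2]
L+ [4;0;2]
C(3,2)∈J2 [4;0;3]
L+ [5;0;3]
C(1,4)∈J2 [5;0;4]
L+ [6;0;4]
P(4,5)∈J1 [6;1;4]
L+ [7;1;4]
C(6,2)∈J2 [7;1;5]
C(6,0)∈J2 [7;1;6]
mobility = 18 − 2 − 6 = 10

M = 10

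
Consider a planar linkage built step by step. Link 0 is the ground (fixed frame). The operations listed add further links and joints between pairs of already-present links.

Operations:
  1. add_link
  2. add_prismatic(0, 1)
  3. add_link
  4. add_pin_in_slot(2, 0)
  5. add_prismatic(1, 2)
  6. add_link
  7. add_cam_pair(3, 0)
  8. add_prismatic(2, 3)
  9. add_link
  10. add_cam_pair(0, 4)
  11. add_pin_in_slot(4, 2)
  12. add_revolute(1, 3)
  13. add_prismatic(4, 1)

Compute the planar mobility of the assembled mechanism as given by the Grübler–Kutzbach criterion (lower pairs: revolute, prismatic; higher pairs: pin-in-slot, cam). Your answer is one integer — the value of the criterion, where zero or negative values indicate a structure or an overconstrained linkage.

M = -2

link 0 = ground. State L|J1|J2 = 1|0|0
+link1  2|0|0
P(0,1) f=1→J1  2|1|0
+link2  3|1|0
PS(2,0) f=2→J2  3|1|1
P(1,2) f=1→J1  3|2|1
+link3  4|2|1
C(3,0) f=2→J2  4|2|2
P(2,3) f=1→J1  4|3|2
+link4  5|3|2
C(0,4) f=2→J2  5|3|3
PS(4,2) f=2→J2  5|3|4
R(1,3) f=1→J1  5|4|4
P(4,1) f=1→J1  5|5|4
M = 3(5−1)−2·5−4 = 12−10−4 = -2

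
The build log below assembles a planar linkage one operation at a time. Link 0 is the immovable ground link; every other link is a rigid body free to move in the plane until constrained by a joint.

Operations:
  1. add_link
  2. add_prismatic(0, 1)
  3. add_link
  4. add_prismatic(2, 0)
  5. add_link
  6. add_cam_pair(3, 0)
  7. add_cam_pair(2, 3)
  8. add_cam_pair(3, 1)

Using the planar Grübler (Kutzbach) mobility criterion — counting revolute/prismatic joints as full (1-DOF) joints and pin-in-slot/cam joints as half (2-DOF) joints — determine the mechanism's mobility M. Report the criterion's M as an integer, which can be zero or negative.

L=1 J1=0 J2=0
add link → L=2 J1=0 J2=0
P@0,1 dof=1 J1 → L=2 J1=1 J2=0
add link → L=3 J1=1 J2=0
P@2,0 dof=1 J1 → L=3 J1=2 J2=0
add link → L=4 J1=2 J2=0
C@3,0 dof=2 J2 → L=4 J1=2 J2=1
C@2,3 dof=2 J2 → L=4 J1=2 J2=2
C@3,1 dof=2 J2 → L=4 J1=2 J2=3
M=3(L−1)−2J1−J2=3·3−2·2−3=2

M = 2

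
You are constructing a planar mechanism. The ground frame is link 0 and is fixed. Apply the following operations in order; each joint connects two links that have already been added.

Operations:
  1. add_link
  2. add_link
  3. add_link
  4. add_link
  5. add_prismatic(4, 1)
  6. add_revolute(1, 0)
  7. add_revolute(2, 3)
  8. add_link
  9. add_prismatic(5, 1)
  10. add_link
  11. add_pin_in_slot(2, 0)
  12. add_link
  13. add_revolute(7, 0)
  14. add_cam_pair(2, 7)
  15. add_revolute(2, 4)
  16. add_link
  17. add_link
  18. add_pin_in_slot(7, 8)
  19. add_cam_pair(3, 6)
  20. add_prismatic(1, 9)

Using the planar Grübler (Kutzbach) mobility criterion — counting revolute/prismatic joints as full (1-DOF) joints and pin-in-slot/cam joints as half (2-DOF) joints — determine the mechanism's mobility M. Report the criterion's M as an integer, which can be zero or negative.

(L,J1,J2)=(1,0,0); link0 fixed
link1: (2,0,0)
link2: (3,0,0)
link3: (4,0,0)
link4: (5,0,0)
P 4-1 [J1]: (5,1,0)
R 1-0 [J1]: (5,2,0)
R 2-3 [J1]: (5,3,0)
link5: (6,3,0)
P 5-1 [J1]: (6,4,0)
link6: (7,4,0)
PS 2-0 [J2]: (7,4,1)
link7: (8,4,1)
R 7-0 [J1]: (8,5,1)
C 2-7 [J2]: (8,5,2)
R 2-4 [J1]: (8,6,2)
link8: (9,6,2)
link9: (10,6,2)
PS 7-8 [J2]: (10,6,3)
C 3-6 [J2]: (10,6,4)
P 1-9 [J1]: (10,7,4)
Grübler: 3·9 − 2·7 − 4 = 9

M = 9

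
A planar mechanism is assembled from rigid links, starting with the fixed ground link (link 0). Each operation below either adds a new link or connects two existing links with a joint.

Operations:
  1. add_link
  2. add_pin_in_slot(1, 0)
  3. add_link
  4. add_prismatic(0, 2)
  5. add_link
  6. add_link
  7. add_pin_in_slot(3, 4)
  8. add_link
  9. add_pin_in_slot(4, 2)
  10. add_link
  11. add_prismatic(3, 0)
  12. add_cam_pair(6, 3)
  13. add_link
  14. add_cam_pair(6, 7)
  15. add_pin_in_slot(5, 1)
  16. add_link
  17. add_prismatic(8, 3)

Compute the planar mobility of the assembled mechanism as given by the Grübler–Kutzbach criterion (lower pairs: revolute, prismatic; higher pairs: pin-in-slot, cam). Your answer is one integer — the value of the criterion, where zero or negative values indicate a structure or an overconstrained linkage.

M = 12

[1;0;0] (link 0 is ground)
L+ [2;0;0]
PS(1,0)∈J2 [2;0;1]
L+ [3;0;1]
P(0,2)∈J1 [3;1;1]
L+ [4;1;1]
L+ [5;1;1]
PS(3,4)∈J2 [5;1;2]
L+ [6;1;2]
PS(4,2)∈J2 [6;1;3]
L+ [7;1;3]
P(3,0)∈J1 [7;2;3]
C(6,3)∈J2 [7;2;4]
L+ [8;2;4]
C(6,7)∈J2 [8;2;5]
PS(5,1)∈J2 [8;2;6]
L+ [9;2;6]
P(8,3)∈J1 [9;3;6]
mobility = 24 − 6 − 6 = 12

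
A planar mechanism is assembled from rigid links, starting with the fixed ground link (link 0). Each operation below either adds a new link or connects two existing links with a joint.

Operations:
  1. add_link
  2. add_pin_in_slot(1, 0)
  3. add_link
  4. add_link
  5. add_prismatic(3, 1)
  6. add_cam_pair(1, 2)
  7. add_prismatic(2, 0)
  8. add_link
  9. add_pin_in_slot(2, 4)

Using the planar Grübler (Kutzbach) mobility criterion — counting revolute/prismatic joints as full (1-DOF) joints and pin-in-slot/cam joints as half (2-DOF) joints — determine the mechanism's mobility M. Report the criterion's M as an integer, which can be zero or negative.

(L,J1,J2)=(1,0,0); link0 fixed
link1: (2,0,0)
PS 1-0 [J2]: (2,0,1)
link2: (3,0,1)
link3: (4,0,1)
P 3-1 [J1]: (4,1,1)
C 1-2 [J2]: (4,1,2)
P 2-0 [J1]: (4,2,2)
link4: (5,2,2)
PS 2-4 [J2]: (5,2,3)
Grübler: 3·4 − 2·2 − 3 = 5

M = 5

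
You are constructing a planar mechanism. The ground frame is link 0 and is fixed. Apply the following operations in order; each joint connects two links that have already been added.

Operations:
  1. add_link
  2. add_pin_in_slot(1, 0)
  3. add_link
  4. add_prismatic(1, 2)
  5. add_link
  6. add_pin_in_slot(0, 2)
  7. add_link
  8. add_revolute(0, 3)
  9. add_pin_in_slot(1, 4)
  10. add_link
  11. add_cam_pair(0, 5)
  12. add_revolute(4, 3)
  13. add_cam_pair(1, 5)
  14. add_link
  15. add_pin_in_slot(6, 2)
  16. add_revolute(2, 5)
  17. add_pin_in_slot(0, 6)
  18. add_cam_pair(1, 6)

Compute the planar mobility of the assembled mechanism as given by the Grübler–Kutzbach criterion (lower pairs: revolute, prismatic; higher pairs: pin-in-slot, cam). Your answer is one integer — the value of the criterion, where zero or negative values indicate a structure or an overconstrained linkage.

ground; <1,0,0>
#1 <2,0,0>
PS:1↔0 J2 <2,0,1>
#2 <3,0,1>
P:1↔2 J1 <3,1,1>
#3 <4,1,1>
PS:0↔2 J2 <4,1,2>
#4 <5,1,2>
R:0↔3 J1 <5,2,2>
PS:1↔4 J2 <5,2,3>
#5 <6,2,3>
C:0↔5 J2 <6,2,4>
R:4↔3 J1 <6,3,4>
C:1↔5 J2 <6,3,5>
#6 <7,3,5>
PS:6↔2 J2 <7,3,6>
R:2↔5 J1 <7,4,6>
PS:0↔6 J2 <7,4,7>
C:1↔6 J2 <7,4,8>
3×6 − 2×4 − 1×8 = 2

M = 2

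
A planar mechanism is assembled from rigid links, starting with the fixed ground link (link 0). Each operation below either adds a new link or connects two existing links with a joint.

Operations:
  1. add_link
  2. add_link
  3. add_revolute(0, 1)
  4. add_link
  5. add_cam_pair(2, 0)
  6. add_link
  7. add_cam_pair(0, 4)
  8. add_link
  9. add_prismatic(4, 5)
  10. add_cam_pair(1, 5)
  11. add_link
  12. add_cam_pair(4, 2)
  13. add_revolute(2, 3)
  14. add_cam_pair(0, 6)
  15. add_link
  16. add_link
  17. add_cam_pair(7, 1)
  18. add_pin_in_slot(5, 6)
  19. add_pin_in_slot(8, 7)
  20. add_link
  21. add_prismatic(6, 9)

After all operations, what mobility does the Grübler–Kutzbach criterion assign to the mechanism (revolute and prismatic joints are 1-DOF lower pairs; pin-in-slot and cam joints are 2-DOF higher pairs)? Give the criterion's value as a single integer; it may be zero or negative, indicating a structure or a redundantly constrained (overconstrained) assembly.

L=1 J1=0 J2=0
add link → L=2 J1=0 J2=0
add link → L=3 J1=0 J2=0
R@0,1 dof=1 J1 → L=3 J1=1 J2=0
add link → L=4 J1=1 J2=0
C@2,0 dof=2 J2 → L=4 J1=1 J2=1
add link → L=5 J1=1 J2=1
C@0,4 dof=2 J2 → L=5 J1=1 J2=2
add link → L=6 J1=1 J2=2
P@4,5 dof=1 J1 → L=6 J1=2 J2=2
C@1,5 dof=2 J2 → L=6 J1=2 J2=3
add link → L=7 J1=2 J2=3
C@4,2 dof=2 J2 → L=7 J1=2 J2=4
R@2,3 dof=1 J1 → L=7 J1=3 J2=4
C@0,6 dof=2 J2 → L=7 J1=3 J2=5
add link → L=8 J1=3 J2=5
add link → L=9 J1=3 J2=5
C@7,1 dof=2 J2 → L=9 J1=3 J2=6
PS@5,6 dof=2 J2 → L=9 J1=3 J2=7
PS@8,7 dof=2 J2 → L=9 J1=3 J2=8
add link → L=10 J1=3 J2=8
P@6,9 dof=1 J1 → L=10 J1=4 J2=8
M=3(L−1)−2J1−J2=3·9−2·4−8=11

M = 11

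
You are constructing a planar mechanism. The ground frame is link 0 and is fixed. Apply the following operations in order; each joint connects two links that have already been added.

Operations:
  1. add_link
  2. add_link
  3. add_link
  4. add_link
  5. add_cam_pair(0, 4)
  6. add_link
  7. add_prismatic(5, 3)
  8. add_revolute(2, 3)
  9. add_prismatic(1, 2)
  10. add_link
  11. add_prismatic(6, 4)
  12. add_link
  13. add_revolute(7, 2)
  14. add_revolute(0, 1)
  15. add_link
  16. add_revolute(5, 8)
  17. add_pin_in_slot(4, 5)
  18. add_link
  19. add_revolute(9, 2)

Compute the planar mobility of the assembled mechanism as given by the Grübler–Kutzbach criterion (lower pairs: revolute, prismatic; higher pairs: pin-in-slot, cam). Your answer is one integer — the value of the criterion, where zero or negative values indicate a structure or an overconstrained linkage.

ground; <1,0,0>
#1 <2,0,0>
#2 <3,0,0>
#3 <4,0,0>
#4 <5,0,0>
C:0↔4 J2 <5,0,1>
#5 <6,0,1>
P:5↔3 J1 <6,1,1>
R:2↔3 J1 <6,2,1>
P:1↔2 J1 <6,3,1>
#6 <7,3,1>
P:6↔4 J1 <7,4,1>
#7 <8,4,1>
R:7↔2 J1 <8,5,1>
R:0↔1 J1 <8,6,1>
#8 <9,6,1>
R:5↔8 J1 <9,7,1>
PS:4↔5 J2 <9,7,2>
#9 <10,7,2>
R:9↔2 J1 <10,8,2>
3×9 − 2×8 − 1×2 = 9

M = 9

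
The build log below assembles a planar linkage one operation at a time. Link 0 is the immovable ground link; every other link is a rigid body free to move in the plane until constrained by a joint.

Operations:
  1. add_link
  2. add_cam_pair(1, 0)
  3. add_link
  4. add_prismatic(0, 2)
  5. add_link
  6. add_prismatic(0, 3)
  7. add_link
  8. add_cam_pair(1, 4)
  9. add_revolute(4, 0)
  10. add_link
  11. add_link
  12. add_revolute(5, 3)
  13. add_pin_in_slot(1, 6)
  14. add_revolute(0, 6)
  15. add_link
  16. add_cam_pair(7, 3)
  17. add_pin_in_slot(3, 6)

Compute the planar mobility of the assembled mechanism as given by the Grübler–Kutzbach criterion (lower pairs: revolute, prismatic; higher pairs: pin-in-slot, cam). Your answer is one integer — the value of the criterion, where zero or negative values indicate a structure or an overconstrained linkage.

(L,J1,J2)=(1,0,0); link0 fixed
link1: (2,0,0)
C 1-0 [J2]: (2,0,1)
link2: (3,0,1)
P 0-2 [J1]: (3,1,1)
link3: (4,1,1)
P 0-3 [J1]: (4,2,1)
link4: (5,2,1)
C 1-4 [J2]: (5,2,2)
R 4-0 [J1]: (5,3,2)
link5: (6,3,2)
link6: (7,3,2)
R 5-3 [J1]: (7,4,2)
PS 1-6 [J2]: (7,4,3)
R 0-6 [J1]: (7,5,3)
link7: (8,5,3)
C 7-3 [J2]: (8,5,4)
PS 3-6 [J2]: (8,5,5)
Grübler: 3·7 − 2·5 − 5 = 6

M = 6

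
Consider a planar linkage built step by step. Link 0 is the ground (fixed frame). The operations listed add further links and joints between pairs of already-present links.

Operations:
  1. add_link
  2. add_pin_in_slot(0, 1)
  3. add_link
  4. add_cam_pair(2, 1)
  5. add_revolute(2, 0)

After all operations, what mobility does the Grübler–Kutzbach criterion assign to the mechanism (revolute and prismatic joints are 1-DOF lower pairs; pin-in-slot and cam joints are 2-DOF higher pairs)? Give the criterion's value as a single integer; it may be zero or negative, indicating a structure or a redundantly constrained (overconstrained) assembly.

M = 2

L=1 J1=0 J2=0
add link → L=2 J1=0 J2=0
PS@0,1 dof=2 J2 → L=2 J1=0 J2=1
add link → L=3 J1=0 J2=1
C@2,1 dof=2 J2 → L=3 J1=0 J2=2
R@2,0 dof=1 J1 → L=3 J1=1 J2=2
M=3(L−1)−2J1−J2=3·2−2·1−2=2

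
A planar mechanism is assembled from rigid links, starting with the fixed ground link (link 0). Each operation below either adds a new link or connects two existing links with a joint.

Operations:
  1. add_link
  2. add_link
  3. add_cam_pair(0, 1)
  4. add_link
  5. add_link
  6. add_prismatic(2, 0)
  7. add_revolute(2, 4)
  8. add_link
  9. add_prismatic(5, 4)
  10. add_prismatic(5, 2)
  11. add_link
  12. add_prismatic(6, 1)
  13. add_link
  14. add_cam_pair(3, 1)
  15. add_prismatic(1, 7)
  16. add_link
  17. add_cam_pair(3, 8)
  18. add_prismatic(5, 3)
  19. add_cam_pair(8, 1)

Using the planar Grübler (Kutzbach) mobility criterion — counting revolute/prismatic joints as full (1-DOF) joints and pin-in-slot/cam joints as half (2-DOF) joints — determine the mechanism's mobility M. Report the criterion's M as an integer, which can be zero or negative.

M = 6

ground; <1,0,0>
#1 <2,0,0>
#2 <3,0,0>
C:0↔1 J2 <3,0,1>
#3 <4,0,1>
#4 <5,0,1>
P:2↔0 J1 <5,1,1>
R:2↔4 J1 <5,2,1>
#5 <6,2,1>
P:5↔4 J1 <6,3,1>
P:5↔2 J1 <6,4,1>
#6 <7,4,1>
P:6↔1 J1 <7,5,1>
#7 <8,5,1>
C:3↔1 J2 <8,5,2>
P:1↔7 J1 <8,6,2>
#8 <9,6,2>
C:3↔8 J2 <9,6,3>
P:5↔3 J1 <9,7,3>
C:8↔1 J2 <9,7,4>
3×8 − 2×7 − 1×4 = 6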